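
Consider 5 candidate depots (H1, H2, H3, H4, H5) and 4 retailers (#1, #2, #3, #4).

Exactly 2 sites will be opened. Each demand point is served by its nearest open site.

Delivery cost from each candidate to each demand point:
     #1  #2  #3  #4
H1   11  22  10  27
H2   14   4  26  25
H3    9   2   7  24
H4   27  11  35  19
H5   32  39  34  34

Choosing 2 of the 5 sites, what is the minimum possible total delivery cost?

Open {H3, H4}.
  #1→H3 9, #2→H3 2, #3→H3 7, #4→H4 19  ⇒ total 37.
Compare {H1, H3}: total 42.
Compare {H2, H3}: total 42.
No size-2 selection does better; minimum is 37.

37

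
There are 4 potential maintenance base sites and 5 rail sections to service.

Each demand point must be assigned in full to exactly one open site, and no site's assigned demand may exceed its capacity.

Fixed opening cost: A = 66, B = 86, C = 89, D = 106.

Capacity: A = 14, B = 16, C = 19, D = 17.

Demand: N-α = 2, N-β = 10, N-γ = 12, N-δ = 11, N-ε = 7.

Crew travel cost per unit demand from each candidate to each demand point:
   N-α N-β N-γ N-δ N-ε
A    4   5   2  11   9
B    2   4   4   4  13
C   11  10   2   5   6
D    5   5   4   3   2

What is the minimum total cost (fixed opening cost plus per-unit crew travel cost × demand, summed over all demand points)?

Open {A, B, D}; cheapest assignment that respects the capacities:
  A (cap 14, load 12): N-γ — cost 12×2 = 24
  B (cap 16, load 13): N-α, N-δ — cost 2×2 + 11×4 = 48
  D (cap 17, load 17): N-β, N-ε — cost 10×5 + 7×2 = 64
  Shipping 136, fixed 258 → total 394.
  Any other capacity-feasible assignment to {A, B, D} ships for at least 136.
Compare {A, B, C}: its best feasible assignment gives total 405.
Compare {A, C, D}: its best feasible assignment gives total 412.
Every other set of open sites that can feasibly serve all demand totals ≥ 405 even under its best assignment. Minimum: 394.

394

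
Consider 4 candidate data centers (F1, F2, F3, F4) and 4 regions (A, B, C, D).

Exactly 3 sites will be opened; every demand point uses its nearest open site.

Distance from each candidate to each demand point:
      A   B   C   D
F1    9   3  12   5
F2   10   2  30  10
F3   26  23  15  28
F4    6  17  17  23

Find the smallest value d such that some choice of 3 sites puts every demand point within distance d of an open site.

Open {F1, F2, F3}.
  Farthest demand point is C at distance 12 (to F1); all others are ≤ 12.
With {F1, F2, F4} the worst case is 12.
With {F1, F3, F4} the worst case is 12.
No size-3 selection achieves below 12.

12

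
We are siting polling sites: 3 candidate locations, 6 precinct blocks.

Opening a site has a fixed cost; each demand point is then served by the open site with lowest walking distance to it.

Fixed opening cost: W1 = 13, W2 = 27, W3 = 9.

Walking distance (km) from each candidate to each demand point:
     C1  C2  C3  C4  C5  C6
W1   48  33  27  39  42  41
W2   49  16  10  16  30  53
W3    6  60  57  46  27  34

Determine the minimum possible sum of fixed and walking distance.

Open {W2, W3}: assign each demand point to its cheapest open site.
  C1→W3 6, C2→W2 16, C3→W2 10, C4→W2 16, C5→W3 27, C6→W3 34
  walking distance 109, fixed 36 → total 145.
Compare {W1, W2, W3}: walking distance 109 + fixed 49 = 158.
Compare {W1, W3}: walking distance 166 + fixed 22 = 188.
Compare {W2}: walking distance 174 + fixed 27 = 201.
All other subsets cost ≥ 158. Minimum total cost: 145.

145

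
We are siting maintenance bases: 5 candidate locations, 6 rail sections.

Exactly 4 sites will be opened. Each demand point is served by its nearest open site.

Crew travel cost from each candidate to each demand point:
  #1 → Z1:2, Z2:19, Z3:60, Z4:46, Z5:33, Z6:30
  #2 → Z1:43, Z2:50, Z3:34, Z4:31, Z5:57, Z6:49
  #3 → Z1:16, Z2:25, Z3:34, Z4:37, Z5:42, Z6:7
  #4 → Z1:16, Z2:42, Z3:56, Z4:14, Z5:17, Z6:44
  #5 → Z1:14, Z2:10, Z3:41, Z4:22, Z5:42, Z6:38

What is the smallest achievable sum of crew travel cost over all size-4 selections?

Open {#1, #3, #4, #5}.
  Z1→#1 2, Z2→#5 10, Z3→#3 34, Z4→#4 14, Z5→#4 17, Z6→#3 7  ⇒ total 84.
Compare {#1, #2, #3, #4}: total 93.
Compare {#2, #3, #4, #5}: total 96.
No size-4 selection does better; minimum is 84.

84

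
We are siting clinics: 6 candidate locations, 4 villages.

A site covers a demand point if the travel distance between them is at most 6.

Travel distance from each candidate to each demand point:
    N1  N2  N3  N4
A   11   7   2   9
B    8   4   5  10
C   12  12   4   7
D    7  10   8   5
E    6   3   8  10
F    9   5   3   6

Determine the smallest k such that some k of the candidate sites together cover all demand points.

2

Coverage sets (demand points within 6 of each site):
  A: {N3}
  B: {N2, N3}
  C: {N3}
  D: {N4}
  E: {N1, N2}
  F: {N2, N3, N4}
No single site covers all 4 demand points.
But {E, F} covers everything, so the minimum is 2.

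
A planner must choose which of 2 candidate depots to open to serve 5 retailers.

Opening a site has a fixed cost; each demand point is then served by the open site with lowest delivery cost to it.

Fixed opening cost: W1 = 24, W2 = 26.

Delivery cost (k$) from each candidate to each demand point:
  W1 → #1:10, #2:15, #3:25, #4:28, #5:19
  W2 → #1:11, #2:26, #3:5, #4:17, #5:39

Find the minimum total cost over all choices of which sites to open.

Open {W1, W2}: assign each demand point to its cheapest open site.
  #1→W1 10, #2→W1 15, #3→W2 5, #4→W2 17, #5→W1 19
  delivery cost 66, fixed 50 → total 116.
Compare {W1}: delivery cost 97 + fixed 24 = 121.
Compare {W2}: delivery cost 98 + fixed 26 = 124.

116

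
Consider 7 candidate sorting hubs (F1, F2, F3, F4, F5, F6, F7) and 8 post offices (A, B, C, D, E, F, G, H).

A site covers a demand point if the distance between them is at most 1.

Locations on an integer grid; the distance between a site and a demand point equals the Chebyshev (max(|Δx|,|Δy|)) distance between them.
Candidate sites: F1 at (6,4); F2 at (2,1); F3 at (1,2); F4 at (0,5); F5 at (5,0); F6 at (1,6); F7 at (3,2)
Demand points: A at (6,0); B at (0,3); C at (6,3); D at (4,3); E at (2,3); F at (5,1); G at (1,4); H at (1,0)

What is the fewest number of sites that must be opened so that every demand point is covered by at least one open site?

6

Coverage sets (demand points within 1 of each site):
  F1: {C}
  F2: {H}
  F3: {B, E}
  F4: {G}
  F5: {A, F}
  F6: {}
  F7: {D, E}
No 5 sites suffice: every size-5 union leaves at least one demand point uncovered.
But {F1, F2, F3, F4, F5, F7} covers everything, so the minimum is 6.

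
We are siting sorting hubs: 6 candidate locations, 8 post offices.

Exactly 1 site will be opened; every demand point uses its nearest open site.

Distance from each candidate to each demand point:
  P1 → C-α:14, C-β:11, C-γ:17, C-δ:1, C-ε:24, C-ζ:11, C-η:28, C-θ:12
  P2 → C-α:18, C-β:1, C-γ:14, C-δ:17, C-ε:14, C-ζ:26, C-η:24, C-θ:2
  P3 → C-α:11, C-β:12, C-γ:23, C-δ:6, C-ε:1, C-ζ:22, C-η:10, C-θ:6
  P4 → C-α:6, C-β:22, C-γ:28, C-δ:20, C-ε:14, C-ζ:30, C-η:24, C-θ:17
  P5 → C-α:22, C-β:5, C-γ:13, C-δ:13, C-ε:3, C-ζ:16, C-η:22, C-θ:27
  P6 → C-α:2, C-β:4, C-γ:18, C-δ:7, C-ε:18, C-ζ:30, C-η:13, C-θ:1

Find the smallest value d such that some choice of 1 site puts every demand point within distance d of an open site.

Open {P3}.
  Farthest demand point is C-γ at distance 23 (to P3); all others are ≤ 23.
With {P2} the worst case is 26.
With {P5} the worst case is 27.
No size-1 selection achieves below 23.

23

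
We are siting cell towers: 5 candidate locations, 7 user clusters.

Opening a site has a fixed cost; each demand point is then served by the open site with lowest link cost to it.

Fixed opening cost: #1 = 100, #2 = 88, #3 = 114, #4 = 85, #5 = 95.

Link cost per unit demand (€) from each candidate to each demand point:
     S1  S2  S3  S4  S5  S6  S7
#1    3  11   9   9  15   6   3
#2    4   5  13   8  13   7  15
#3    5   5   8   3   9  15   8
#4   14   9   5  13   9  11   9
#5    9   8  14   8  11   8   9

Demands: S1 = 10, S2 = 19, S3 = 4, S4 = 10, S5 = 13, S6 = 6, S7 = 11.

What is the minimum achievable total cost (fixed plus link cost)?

587

Open {#1, #3}: assign each demand point to its cheapest open site.
  S1→#1 10×3=30, S2→#3 19×5=95, S3→#3 4×8=32, S4→#3 10×3=30, S5→#3 13×9=117, S6→#1 6×6=36, S7→#1 11×3=33
  link cost 373, fixed 214 → total 587.
Compare {#3}: link cost 502 + fixed 114 = 616.
Compare {#2, #3}: link cost 444 + fixed 202 = 646.
Compare {#1, #3, #4}: link cost 361 + fixed 299 = 660.
All other subsets cost ≥ 616. Minimum total cost: 587.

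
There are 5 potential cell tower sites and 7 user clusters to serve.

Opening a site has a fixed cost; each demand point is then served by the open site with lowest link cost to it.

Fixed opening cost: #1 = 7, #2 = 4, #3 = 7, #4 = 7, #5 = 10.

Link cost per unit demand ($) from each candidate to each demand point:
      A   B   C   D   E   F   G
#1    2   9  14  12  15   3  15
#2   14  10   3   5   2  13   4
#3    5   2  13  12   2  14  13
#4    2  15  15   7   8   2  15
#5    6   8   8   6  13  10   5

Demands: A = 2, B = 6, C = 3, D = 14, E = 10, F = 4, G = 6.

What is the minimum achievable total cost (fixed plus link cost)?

165

Open {#2, #3, #4}: assign each demand point to its cheapest open site.
  A→#4 2×2=4, B→#3 6×2=12, C→#2 3×3=9, D→#2 14×5=70, E→#2 10×2=20, F→#4 4×2=8, G→#2 6×4=24
  link cost 147, fixed 18 → total 165.
Compare {#1, #2, #3}: link cost 151 + fixed 18 = 169.
Compare {#1, #2, #3, #4}: link cost 147 + fixed 25 = 172.
Compare {#2, #3, #4, #5}: link cost 147 + fixed 28 = 175.
All other subsets cost ≥ 169. Minimum total cost: 165.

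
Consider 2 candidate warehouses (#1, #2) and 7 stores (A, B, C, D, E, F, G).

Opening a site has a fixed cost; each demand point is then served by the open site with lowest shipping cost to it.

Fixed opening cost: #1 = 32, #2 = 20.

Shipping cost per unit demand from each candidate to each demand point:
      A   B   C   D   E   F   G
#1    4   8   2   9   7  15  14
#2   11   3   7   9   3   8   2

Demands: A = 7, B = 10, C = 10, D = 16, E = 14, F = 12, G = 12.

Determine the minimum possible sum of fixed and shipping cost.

Open {#1, #2}: assign each demand point to its cheapest open site.
  A→#1 7×4=28, B→#2 10×3=30, C→#1 10×2=20, D→#1 16×9=144, E→#2 14×3=42, F→#2 12×8=96, G→#2 12×2=24
  shipping cost 384, fixed 52 → total 436.
Compare {#2}: shipping cost 483 + fixed 20 = 503.
Compare {#1}: shipping cost 718 + fixed 32 = 750.

436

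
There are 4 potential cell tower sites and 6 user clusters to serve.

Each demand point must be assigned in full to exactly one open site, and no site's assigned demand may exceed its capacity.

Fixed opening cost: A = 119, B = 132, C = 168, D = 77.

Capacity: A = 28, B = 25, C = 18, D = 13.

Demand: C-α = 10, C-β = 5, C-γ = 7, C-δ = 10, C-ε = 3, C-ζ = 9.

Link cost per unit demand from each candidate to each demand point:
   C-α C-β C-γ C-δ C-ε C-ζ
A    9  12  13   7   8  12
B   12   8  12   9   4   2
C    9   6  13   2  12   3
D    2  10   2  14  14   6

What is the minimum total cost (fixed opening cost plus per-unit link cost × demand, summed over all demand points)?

Open {B, C, D}; cheapest assignment that respects the capacities:
  B (cap 25, load 19): C-γ, C-ε, C-ζ — cost 7×12 + 3×4 + 9×2 = 114
  C (cap 18, load 15): C-β, C-δ — cost 5×6 + 10×2 = 50
  D (cap 13, load 10): C-α — cost 10×2 = 20
  Shipping 184, fixed 377 → total 561.
  Any other capacity-feasible assignment to {B, C, D} ships for at least 184.
Compare {A, B}: its best feasible assignment gives total 565.
Compare {A, B, D}: its best feasible assignment gives total 572.
Every other set of open sites that can feasibly serve all demand totals ≥ 565 even under its best assignment. Minimum: 561.

561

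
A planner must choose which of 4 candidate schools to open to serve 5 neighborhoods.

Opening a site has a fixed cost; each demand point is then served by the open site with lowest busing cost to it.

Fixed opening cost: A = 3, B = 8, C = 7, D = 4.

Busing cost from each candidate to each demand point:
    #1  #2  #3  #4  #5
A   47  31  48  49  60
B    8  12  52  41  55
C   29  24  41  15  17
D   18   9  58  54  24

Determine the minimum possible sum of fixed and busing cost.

Open {B, C}: assign each demand point to its cheapest open site.
  #1→B 8, #2→B 12, #3→C 41, #4→C 15, #5→C 17
  busing cost 93, fixed 15 → total 108.
Compare {B, C, D}: busing cost 90 + fixed 19 = 109.
Compare {C, D}: busing cost 100 + fixed 11 = 111.
Compare {A, B, C}: busing cost 93 + fixed 18 = 111.
All other subsets cost ≥ 109. Minimum total cost: 108.

108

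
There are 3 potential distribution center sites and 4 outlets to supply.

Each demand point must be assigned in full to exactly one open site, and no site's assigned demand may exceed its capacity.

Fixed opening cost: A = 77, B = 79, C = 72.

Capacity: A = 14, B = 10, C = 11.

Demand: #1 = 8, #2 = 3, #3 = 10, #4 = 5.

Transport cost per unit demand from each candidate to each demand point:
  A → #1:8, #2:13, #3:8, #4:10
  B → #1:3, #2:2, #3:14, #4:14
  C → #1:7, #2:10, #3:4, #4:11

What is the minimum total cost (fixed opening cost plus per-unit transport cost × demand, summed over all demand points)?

Open {A, B, C}; cheapest assignment that respects the capacities:
  A (cap 14, load 8): #2, #4 — cost 3×13 + 5×10 = 89
  B (cap 10, load 8): #1 — cost 8×3 = 24
  C (cap 11, load 10): #3 — cost 10×4 = 40
  Shipping 153, fixed 228 → total 381.
  Any other capacity-feasible assignment to {A, B, C} ships for at least 153.
Total demand is 26 and no other set of sites has combined capacity ≥ 26, so {A, B, C} is the only feasible choice of open sites. Minimum: 381.

381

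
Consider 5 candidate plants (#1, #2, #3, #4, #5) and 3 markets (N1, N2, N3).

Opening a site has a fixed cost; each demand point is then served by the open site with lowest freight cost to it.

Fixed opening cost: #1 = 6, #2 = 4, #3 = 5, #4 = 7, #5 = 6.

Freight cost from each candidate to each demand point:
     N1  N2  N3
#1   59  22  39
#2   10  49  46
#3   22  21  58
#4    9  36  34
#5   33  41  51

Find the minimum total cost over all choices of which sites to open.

76

Open {#3, #4}: assign each demand point to its cheapest open site.
  N1→#4 9, N2→#3 21, N3→#4 34
  freight cost 64, fixed 12 → total 76.
Compare {#1, #4}: freight cost 65 + fixed 13 = 78.
Compare {#2, #3, #4}: freight cost 64 + fixed 16 = 80.
Compare {#1, #2}: freight cost 71 + fixed 10 = 81.
All other subsets cost ≥ 78. Minimum total cost: 76.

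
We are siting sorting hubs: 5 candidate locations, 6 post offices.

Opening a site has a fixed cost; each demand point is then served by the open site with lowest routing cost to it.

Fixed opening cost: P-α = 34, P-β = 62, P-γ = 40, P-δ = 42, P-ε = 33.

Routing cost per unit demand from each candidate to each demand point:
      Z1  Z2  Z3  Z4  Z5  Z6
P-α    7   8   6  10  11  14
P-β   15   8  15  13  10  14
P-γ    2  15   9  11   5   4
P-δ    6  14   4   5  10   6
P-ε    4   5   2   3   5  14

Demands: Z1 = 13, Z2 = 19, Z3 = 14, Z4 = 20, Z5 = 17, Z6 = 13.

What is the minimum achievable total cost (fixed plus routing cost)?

419

Open {P-γ, P-ε}: assign each demand point to its cheapest open site.
  Z1→P-γ 13×2=26, Z2→P-ε 19×5=95, Z3→P-ε 14×2=28, Z4→P-ε 20×3=60, Z5→P-γ 17×5=85, Z6→P-γ 13×4=52
  routing cost 346, fixed 73 → total 419.
Compare {P-α, P-γ, P-ε}: routing cost 346 + fixed 107 = 453.
Compare {P-γ, P-δ, P-ε}: routing cost 346 + fixed 115 = 461.
Compare {P-δ, P-ε}: routing cost 398 + fixed 75 = 473.
All other subsets cost ≥ 453. Minimum total cost: 419.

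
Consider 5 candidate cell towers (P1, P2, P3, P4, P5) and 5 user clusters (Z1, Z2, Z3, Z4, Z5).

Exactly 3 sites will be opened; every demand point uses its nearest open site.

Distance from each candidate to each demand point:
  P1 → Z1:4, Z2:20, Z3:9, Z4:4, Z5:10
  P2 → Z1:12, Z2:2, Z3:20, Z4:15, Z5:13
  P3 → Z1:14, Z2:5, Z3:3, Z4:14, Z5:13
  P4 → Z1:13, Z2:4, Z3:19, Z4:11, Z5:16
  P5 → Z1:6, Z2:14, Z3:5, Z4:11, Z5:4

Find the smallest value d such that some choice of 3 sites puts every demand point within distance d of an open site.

5

Open {P1, P2, P5}.
  Farthest demand point is Z3 at distance 5 (to P5); all others are ≤ 5.
With {P1, P3, P5} the worst case is 5.
With {P1, P4, P5} the worst case is 5.
No size-3 selection achieves below 5.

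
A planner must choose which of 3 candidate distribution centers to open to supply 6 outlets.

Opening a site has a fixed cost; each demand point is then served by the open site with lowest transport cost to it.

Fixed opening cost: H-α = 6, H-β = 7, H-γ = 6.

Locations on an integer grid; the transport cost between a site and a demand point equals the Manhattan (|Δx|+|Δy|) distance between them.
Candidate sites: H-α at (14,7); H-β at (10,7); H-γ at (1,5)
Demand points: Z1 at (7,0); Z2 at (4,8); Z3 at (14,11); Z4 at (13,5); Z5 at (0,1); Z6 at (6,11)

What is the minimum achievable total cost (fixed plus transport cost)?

Open {H-α, H-γ}: assign each demand point to its cheapest open site.
  Z1→H-γ 11, Z2→H-γ 6, Z3→H-α 4, Z4→H-α 3, Z5→H-γ 5, Z6→H-γ 11
  transport cost 40, fixed 12 → total 52.
Compare {H-β, H-γ}: transport cost 42 + fixed 13 = 55.
Compare {H-α, H-β, H-γ}: transport cost 36 + fixed 19 = 55.
Compare {H-β}: transport cost 54 + fixed 7 = 61.
All other subsets cost ≥ 55. Minimum total cost: 52.

52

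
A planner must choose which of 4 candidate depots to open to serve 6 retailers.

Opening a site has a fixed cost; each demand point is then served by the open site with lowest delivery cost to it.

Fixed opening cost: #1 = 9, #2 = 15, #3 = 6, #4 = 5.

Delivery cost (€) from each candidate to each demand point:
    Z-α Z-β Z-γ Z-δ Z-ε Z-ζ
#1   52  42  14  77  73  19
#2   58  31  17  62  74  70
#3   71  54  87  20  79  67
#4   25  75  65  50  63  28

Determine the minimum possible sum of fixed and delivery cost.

203

Open {#1, #3, #4}: assign each demand point to its cheapest open site.
  Z-α→#4 25, Z-β→#1 42, Z-γ→#1 14, Z-δ→#3 20, Z-ε→#4 63, Z-ζ→#1 19
  delivery cost 183, fixed 20 → total 203.
Compare {#1, #2, #3, #4}: delivery cost 172 + fixed 35 = 207.
Compare {#2, #3, #4}: delivery cost 184 + fixed 26 = 210.
Compare {#1, #4}: delivery cost 213 + fixed 14 = 227.
All other subsets cost ≥ 207. Minimum total cost: 203.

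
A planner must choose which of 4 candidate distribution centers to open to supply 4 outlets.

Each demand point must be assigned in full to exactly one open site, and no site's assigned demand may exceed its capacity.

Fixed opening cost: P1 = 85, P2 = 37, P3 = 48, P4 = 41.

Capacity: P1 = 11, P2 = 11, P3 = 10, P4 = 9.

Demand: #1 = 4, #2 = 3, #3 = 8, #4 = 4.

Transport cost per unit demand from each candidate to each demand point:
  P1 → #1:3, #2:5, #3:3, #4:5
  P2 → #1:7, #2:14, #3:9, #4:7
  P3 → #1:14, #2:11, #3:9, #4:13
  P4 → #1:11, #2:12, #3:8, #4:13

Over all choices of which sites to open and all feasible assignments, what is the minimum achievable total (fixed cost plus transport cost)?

217

Open {P1, P2}; cheapest assignment that respects the capacities:
  P1 (cap 11, load 11): #2, #3 — cost 3×5 + 8×3 = 39
  P2 (cap 11, load 8): #1, #4 — cost 4×7 + 4×7 = 56
  Shipping 95, fixed 122 → total 217.
  Any other capacity-feasible assignment to {P1, P2} ships for at least 95.
Compare {P1, P4}: its best feasible assignment gives total 237.
Compare {P2, P4}: its best feasible assignment gives total 240.
Every other set of open sites that can feasibly serve all demand totals ≥ 237 even under its best assignment. Minimum: 217.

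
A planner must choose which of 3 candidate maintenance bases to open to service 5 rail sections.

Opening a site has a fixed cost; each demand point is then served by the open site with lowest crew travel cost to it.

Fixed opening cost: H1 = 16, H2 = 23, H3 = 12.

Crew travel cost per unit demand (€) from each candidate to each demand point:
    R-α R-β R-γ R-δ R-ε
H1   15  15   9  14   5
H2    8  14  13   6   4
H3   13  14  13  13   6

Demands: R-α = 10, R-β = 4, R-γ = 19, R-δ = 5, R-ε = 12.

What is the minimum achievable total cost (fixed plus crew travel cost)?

Open {H1, H2}: assign each demand point to its cheapest open site.
  R-α→H2 10×8=80, R-β→H2 4×14=56, R-γ→H1 19×9=171, R-δ→H2 5×6=30, R-ε→H2 12×4=48
  crew travel cost 385, fixed 39 → total 424.
Compare {H1, H2, H3}: crew travel cost 385 + fixed 51 = 436.
Compare {H2}: crew travel cost 461 + fixed 23 = 484.
Compare {H2, H3}: crew travel cost 461 + fixed 35 = 496.
All other subsets cost ≥ 436. Minimum total cost: 424.

424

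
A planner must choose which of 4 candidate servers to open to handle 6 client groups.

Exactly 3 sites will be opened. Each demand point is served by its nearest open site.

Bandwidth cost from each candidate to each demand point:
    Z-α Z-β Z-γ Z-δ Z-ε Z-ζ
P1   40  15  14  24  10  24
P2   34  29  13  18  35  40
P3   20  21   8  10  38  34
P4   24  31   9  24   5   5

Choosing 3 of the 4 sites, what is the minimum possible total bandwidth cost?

Open {P1, P3, P4}.
  Z-α→P3 20, Z-β→P1 15, Z-γ→P3 8, Z-δ→P3 10, Z-ε→P4 5, Z-ζ→P4 5  ⇒ total 63.
Compare {P2, P3, P4}: total 69.
Compare {P1, P2, P4}: total 76.
No size-3 selection does better; minimum is 63.

63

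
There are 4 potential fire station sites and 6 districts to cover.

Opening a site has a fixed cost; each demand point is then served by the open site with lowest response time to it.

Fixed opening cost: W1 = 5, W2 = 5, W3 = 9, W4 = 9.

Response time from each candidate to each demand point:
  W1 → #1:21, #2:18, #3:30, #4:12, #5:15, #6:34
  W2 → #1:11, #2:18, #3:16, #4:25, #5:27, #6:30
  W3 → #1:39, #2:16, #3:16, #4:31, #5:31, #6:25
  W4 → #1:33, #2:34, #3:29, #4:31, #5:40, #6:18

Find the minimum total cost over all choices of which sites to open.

Open {W1, W2, W4}: assign each demand point to its cheapest open site.
  #1→W2 11, #2→W1 18, #3→W2 16, #4→W1 12, #5→W1 15, #6→W4 18
  response time 90, fixed 19 → total 109.
Compare {W1, W2}: response time 102 + fixed 10 = 112.
Compare {W1, W2, W3}: response time 95 + fixed 19 = 114.
Compare {W1, W2, W3, W4}: response time 88 + fixed 28 = 116.
All other subsets cost ≥ 112. Minimum total cost: 109.

109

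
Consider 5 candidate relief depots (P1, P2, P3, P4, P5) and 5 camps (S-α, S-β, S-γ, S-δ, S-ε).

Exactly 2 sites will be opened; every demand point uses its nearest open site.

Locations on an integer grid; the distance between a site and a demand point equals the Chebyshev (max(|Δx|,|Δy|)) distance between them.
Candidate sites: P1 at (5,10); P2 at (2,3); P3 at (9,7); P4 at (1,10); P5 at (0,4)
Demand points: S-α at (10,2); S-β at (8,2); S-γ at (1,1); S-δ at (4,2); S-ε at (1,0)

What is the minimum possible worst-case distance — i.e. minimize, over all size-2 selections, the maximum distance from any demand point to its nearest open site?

Open {P2, P3}.
  Farthest demand point is S-α at distance 5 (to P3); all others are ≤ 5.
With {P3, P5} the worst case is 5.
With {P1, P2} the worst case is 8.
No size-2 selection achieves below 5.

5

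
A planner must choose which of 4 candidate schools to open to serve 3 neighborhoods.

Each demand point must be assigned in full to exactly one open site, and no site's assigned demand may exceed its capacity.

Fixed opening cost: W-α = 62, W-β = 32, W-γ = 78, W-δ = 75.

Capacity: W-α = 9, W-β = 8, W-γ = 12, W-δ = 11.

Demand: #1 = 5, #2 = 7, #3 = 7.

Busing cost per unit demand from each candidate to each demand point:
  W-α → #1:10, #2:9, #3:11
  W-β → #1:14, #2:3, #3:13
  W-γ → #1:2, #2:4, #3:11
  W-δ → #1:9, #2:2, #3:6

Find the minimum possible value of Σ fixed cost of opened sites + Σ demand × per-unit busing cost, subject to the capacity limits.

218

Open {W-β, W-γ}; cheapest assignment that respects the capacities:
  W-β (cap 8, load 7): #2 — cost 7×3 = 21
  W-γ (cap 12, load 12): #1, #3 — cost 5×2 + 7×11 = 87
  Shipping 108, fixed 110 → total 218.
  Any other capacity-feasible assignment to {W-β, W-γ} ships for at least 108.
Compare {W-γ, W-δ}: its best feasible assignment gives total 233.
Compare {W-α, W-γ}: its best feasible assignment gives total 255.
Every other set of open sites that can feasibly serve all demand totals ≥ 233 even under its best assignment. Minimum: 218.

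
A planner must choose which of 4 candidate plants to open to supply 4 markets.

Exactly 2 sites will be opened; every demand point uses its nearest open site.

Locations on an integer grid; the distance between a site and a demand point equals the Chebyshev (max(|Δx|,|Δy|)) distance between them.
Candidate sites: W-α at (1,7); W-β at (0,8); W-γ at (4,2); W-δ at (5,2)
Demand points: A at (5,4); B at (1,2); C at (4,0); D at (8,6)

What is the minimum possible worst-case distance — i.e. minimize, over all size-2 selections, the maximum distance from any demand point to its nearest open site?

4

Open {W-α, W-γ}.
  Farthest demand point is D at distance 4 (to W-γ); all others are ≤ 4.
With {W-α, W-δ} the worst case is 4.
With {W-β, W-γ} the worst case is 4.
No size-2 selection achieves below 4.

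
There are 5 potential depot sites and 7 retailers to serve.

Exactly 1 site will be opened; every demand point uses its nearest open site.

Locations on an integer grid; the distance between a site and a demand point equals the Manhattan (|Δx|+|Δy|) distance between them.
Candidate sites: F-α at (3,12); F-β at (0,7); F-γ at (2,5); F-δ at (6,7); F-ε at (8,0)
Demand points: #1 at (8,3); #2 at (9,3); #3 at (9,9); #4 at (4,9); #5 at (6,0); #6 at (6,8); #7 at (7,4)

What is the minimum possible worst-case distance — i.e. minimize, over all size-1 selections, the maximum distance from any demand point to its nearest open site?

7

Open {F-δ}.
  Farthest demand point is #2 at distance 7 (to F-δ); all others are ≤ 7.
With {F-γ} the worst case is 11.
With {F-β} the worst case is 13.
No size-1 selection achieves below 7.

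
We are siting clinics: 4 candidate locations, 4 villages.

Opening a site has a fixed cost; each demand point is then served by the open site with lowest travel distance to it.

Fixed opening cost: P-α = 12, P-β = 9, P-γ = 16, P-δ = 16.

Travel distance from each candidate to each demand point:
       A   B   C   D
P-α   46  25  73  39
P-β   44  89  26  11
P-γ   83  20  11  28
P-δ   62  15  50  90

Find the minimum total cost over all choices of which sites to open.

Open {P-β, P-γ}: assign each demand point to its cheapest open site.
  A→P-β 44, B→P-γ 20, C→P-γ 11, D→P-β 11
  travel distance 86, fixed 25 → total 111.
Compare {P-β, P-δ}: travel distance 96 + fixed 25 = 121.
Compare {P-β, P-γ, P-δ}: travel distance 81 + fixed 41 = 122.
Compare {P-α, P-β, P-γ}: travel distance 86 + fixed 37 = 123.
All other subsets cost ≥ 121. Minimum total cost: 111.

111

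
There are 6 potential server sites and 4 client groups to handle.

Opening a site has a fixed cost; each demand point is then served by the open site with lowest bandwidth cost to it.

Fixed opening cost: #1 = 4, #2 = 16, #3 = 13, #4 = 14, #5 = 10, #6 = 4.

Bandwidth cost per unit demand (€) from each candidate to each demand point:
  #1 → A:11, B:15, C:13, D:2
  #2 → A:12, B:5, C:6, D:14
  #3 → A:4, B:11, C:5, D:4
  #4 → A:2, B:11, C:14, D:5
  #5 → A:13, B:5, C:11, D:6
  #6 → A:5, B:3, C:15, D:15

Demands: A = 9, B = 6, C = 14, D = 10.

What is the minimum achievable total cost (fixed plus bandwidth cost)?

Open {#1, #3, #4, #6}: assign each demand point to its cheapest open site.
  A→#4 9×2=18, B→#6 6×3=18, C→#3 14×5=70, D→#1 10×2=20
  bandwidth cost 126, fixed 35 → total 161.
Compare {#1, #3, #6}: bandwidth cost 144 + fixed 21 = 165.
Compare {#1, #3, #4, #5, #6}: bandwidth cost 126 + fixed 45 = 171.
Compare {#1, #3, #5, #6}: bandwidth cost 144 + fixed 31 = 175.
All other subsets cost ≥ 165. Minimum total cost: 161.

161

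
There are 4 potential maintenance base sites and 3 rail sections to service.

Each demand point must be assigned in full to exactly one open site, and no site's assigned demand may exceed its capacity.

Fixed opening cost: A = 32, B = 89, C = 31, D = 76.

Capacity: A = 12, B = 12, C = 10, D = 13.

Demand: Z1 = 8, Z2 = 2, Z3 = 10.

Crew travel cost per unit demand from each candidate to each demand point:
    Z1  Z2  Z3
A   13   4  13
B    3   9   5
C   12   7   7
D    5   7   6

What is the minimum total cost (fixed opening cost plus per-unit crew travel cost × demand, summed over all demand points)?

Open {C, D}; cheapest assignment that respects the capacities:
  C (cap 10, load 10): Z3 — cost 10×7 = 70
  D (cap 13, load 10): Z1, Z2 — cost 8×5 + 2×7 = 54
  Shipping 124, fixed 107 → total 231.
  Any other capacity-feasible assignment to {C, D} ships for at least 124.
Compare {B, C}: its best feasible assignment gives total 232.
Compare {A, C}: its best feasible assignment gives total 245.
Every other set of open sites that can feasibly serve all demand totals ≥ 232 even under its best assignment. Minimum: 231.

231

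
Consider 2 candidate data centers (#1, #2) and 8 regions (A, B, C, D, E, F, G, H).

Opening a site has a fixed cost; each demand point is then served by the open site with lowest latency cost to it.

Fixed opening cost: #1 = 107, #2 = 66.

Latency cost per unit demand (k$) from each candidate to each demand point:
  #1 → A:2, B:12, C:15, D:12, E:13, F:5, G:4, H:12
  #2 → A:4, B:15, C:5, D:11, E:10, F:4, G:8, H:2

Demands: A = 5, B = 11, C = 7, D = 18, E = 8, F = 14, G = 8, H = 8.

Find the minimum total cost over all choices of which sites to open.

Open {#2}: assign each demand point to its cheapest open site.
  A→#2 5×4=20, B→#2 11×15=165, C→#2 7×5=35, D→#2 18×11=198, E→#2 8×10=80, F→#2 14×4=56, G→#2 8×8=64, H→#2 8×2=16
  latency cost 634, fixed 66 → total 700.
Compare {#1, #2}: latency cost 559 + fixed 173 = 732.
Compare {#1}: latency cost 765 + fixed 107 = 872.

700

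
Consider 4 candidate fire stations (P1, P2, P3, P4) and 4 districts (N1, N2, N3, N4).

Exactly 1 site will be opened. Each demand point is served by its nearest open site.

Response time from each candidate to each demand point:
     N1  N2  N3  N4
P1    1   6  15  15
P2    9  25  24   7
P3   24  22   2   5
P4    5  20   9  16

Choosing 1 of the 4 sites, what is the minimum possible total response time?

37

Open {P1}.
  N1→P1 1, N2→P1 6, N3→P1 15, N4→P1 15  ⇒ total 37.
Compare {P4}: total 50.
Compare {P3}: total 53.
No size-1 selection does better; minimum is 37.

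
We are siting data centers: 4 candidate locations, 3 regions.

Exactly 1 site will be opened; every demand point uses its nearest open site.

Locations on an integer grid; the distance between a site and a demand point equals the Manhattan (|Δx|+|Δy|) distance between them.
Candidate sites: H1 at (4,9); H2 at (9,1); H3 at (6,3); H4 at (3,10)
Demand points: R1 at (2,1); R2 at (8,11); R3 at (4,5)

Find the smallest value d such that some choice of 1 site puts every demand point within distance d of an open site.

10

Open {H1}.
  Farthest demand point is R1 at distance 10 (to H1); all others are ≤ 10.
With {H3} the worst case is 10.
With {H4} the worst case is 10.
No size-1 selection achieves below 10.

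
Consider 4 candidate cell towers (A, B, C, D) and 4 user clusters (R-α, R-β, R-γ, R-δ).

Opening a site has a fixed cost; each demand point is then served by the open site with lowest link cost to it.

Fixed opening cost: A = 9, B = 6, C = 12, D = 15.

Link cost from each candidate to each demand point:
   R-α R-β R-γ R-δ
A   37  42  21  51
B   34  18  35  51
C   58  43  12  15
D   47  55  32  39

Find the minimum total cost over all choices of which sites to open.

Open {B, C}: assign each demand point to its cheapest open site.
  R-α→B 34, R-β→B 18, R-γ→C 12, R-δ→C 15
  link cost 79, fixed 18 → total 97.
Compare {A, B, C}: link cost 79 + fixed 27 = 106.
Compare {B, C, D}: link cost 79 + fixed 33 = 112.
Compare {A, B, C, D}: link cost 79 + fixed 42 = 121.
All other subsets cost ≥ 106. Minimum total cost: 97.

97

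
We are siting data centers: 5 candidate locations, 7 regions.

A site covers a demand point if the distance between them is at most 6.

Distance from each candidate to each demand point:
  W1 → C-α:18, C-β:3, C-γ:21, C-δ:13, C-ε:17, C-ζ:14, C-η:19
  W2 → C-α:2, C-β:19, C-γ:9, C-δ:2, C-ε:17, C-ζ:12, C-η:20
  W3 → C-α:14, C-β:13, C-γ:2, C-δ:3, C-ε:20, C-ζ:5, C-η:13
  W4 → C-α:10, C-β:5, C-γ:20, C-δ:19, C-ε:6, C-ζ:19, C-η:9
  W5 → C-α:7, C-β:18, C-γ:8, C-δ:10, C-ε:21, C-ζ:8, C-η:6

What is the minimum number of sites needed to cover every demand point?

4

Coverage sets (demand points within 6 of each site):
  W1: {C-β}
  W2: {C-α, C-δ}
  W3: {C-γ, C-δ, C-ζ}
  W4: {C-β, C-ε}
  W5: {C-η}
No 3 sites suffice: every size-3 union leaves at least one demand point uncovered.
But {W2, W3, W4, W5} covers everything, so the minimum is 4.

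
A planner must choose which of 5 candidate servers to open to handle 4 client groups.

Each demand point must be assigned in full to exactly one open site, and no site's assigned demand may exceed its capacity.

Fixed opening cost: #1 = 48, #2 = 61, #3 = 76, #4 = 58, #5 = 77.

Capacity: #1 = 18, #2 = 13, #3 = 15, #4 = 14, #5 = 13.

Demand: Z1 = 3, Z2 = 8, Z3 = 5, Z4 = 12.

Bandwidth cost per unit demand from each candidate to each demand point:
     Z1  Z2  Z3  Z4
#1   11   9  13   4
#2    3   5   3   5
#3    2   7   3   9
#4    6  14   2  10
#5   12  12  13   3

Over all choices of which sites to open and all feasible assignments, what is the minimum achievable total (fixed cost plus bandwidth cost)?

245

Open {#1, #2}; cheapest assignment that respects the capacities:
  #1 (cap 18, load 15): Z1, Z4 — cost 3×11 + 12×4 = 81
  #2 (cap 13, load 13): Z2, Z3 — cost 8×5 + 5×3 = 55
  Shipping 136, fixed 109 → total 245.
  Any other capacity-feasible assignment to {#1, #2} ships for at least 136.
Compare {#1, #2, #4}: its best feasible assignment gives total 274.
Compare {#1, #3}: its best feasible assignment gives total 276.
Every other set of open sites that can feasibly serve all demand totals ≥ 274 even under its best assignment. Minimum: 245.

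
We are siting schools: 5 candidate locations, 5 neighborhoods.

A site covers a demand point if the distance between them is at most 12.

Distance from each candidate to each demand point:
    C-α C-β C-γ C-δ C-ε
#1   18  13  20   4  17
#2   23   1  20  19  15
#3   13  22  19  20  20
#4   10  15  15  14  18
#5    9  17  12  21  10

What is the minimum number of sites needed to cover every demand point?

3

Coverage sets (demand points within 12 of each site):
  #1: {C-δ}
  #2: {C-β}
  #3: {}
  #4: {C-α}
  #5: {C-α, C-γ, C-ε}
No 2 sites suffice: every size-2 union leaves at least one demand point uncovered.
But {#1, #2, #5} covers everything, so the minimum is 3.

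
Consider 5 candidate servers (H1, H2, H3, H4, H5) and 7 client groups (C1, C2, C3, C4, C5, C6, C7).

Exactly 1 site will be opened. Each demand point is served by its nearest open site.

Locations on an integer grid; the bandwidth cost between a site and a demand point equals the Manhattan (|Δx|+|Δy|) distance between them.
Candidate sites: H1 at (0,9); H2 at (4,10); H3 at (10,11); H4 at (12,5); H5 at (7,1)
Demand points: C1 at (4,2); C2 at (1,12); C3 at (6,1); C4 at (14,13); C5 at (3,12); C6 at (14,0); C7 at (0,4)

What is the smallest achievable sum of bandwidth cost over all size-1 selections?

70

Open {H2}.
  C1→H2 8, C2→H2 5, C3→H2 11, C4→H2 13, C5→H2 3, C6→H2 20, C7→H2 10  ⇒ total 70.
Compare {H5}: total 74.
Compare {H1}: total 81.
No size-1 selection does better; minimum is 70.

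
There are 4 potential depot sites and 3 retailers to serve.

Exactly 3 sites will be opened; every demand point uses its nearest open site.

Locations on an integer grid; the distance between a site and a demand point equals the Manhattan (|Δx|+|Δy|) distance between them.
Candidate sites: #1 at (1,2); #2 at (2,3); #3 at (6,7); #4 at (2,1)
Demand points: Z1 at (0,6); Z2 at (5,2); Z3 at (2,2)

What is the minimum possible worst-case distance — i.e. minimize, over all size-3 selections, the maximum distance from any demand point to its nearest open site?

5

Open {#1, #2, #3}.
  Farthest demand point is Z1 at distance 5 (to #1); all others are ≤ 5.
With {#1, #2, #4} the worst case is 5.
With {#1, #3, #4} the worst case is 5.
No size-3 selection achieves below 5.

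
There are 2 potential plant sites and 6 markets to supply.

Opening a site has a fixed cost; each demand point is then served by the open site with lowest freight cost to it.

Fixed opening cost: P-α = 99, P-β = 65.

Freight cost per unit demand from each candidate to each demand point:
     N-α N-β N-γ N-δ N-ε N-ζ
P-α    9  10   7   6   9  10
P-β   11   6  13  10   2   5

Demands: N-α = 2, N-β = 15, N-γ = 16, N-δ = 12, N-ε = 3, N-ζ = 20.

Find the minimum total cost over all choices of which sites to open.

562

Open {P-α, P-β}: assign each demand point to its cheapest open site.
  N-α→P-α 2×9=18, N-β→P-β 15×6=90, N-γ→P-α 16×7=112, N-δ→P-α 12×6=72, N-ε→P-β 3×2=6, N-ζ→P-β 20×5=100
  freight cost 398, fixed 164 → total 562.
Compare {P-β}: freight cost 546 + fixed 65 = 611.
Compare {P-α}: freight cost 579 + fixed 99 = 678.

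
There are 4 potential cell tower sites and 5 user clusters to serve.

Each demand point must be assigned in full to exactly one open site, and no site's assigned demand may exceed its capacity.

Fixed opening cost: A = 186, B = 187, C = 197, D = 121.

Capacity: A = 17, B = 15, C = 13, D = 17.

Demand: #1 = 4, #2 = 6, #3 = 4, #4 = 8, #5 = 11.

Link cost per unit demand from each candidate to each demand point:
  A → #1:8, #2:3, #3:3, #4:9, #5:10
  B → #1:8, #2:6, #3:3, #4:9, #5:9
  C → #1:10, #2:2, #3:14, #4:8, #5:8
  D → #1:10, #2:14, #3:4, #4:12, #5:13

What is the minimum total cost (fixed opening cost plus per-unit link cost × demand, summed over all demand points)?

Open {A, D}; cheapest assignment that respects the capacities:
  A (cap 17, load 17): #2, #5 — cost 6×3 + 11×10 = 128
  D (cap 17, load 16): #1, #3, #4 — cost 4×10 + 4×4 + 8×12 = 152
  Shipping 280, fixed 307 → total 587.
  Any other capacity-feasible assignment to {A, D} ships for at least 280.
Compare {A, B, D}: its best feasible assignment gives total 731.
Compare {A, C, D}: its best feasible assignment gives total 738.
Every other set of open sites that can feasibly serve all demand totals ≥ 731 even under its best assignment. Minimum: 587.

587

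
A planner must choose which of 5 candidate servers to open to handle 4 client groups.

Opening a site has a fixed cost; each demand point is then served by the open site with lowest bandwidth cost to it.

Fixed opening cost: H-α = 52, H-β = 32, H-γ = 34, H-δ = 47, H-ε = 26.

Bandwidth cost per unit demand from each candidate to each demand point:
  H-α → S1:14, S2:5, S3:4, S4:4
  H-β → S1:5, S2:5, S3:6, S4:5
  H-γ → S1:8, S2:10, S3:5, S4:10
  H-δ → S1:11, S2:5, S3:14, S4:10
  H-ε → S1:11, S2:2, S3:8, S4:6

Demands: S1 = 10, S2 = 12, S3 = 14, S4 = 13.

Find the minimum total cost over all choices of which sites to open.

Open {H-β, H-ε}: assign each demand point to its cheapest open site.
  S1→H-β 10×5=50, S2→H-ε 12×2=24, S3→H-β 14×6=84, S4→H-β 13×5=65
  bandwidth cost 223, fixed 58 → total 281.
Compare {H-β}: bandwidth cost 259 + fixed 32 = 291.
Compare {H-α, H-β, H-ε}: bandwidth cost 182 + fixed 110 = 292.
Compare {H-β, H-γ, H-ε}: bandwidth cost 209 + fixed 92 = 301.
All other subsets cost ≥ 291. Minimum total cost: 281.

281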